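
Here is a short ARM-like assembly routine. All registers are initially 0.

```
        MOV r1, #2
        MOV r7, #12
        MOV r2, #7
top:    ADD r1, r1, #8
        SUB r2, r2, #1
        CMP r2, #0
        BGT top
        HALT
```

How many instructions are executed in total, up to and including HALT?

after MOV r1, #2: r1=2
after MOV r7, #12: r7=12
after MOV r2, #7: r2=7
after ADD r1, r1, #8: r1=2+8=10
after SUB r2, r2, #1: r2=7-1=6
CMP r2, #0  (cmp 6,0)
BGT top: taken
after ADD r1, r1, #8: r1=10+8=18
after SUB r2, r2, #1: r2=6-1=5
CMP r2, #0  (cmp 5,0)
BGT top: taken
after ADD r1, r1, #8: r1=18+8=26
after SUB r2, r2, #1: r2=5-1=4
CMP r2, #0  (cmp 4,0)
BGT top: taken
after ADD r1, r1, #8: r1=26+8=34
after SUB r2, r2, #1: r2=4-1=3
CMP r2, #0  (cmp 3,0)
BGT top: taken
after ADD r1, r1, #8: r1=34+8=42
after SUB r2, r2, #1: r2=3-1=2
CMP r2, #0  (cmp 2,0)
BGT top: taken
after ADD r1, r1, #8: r1=42+8=50
after SUB r2, r2, #1: r2=2-1=1
CMP r2, #0  (cmp 1,0)
BGT top: taken
after ADD r1, r1, #8: r1=50+8=58
after SUB r2, r2, #1: r2=1-1=0
CMP r2, #0  (cmp 0,0)
BGT top: not taken
halt.
Total executed instructions: 32.

32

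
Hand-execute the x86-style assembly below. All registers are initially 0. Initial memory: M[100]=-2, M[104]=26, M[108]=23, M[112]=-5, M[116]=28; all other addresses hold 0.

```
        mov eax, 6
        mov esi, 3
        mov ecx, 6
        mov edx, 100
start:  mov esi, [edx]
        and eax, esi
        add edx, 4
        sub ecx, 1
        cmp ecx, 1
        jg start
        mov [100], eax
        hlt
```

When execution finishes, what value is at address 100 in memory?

eax=6
esi=3
ecx=6
edx=100
esi=M[100]=-2
eax=6&(-2)=6
edx=100+4=104
ecx=6-1=5
cmp ecx, 1  (cmp 5,1)
jg start: taken
esi=M[104]=26
eax=6&26=2
edx=104+4=108
ecx=5-1=4
cmp ecx, 1  (cmp 4,1)
jg start: taken
esi=M[108]=23
eax=2&23=2
edx=108+4=112
ecx=4-1=3
cmp ecx, 1  (cmp 3,1)
jg start: taken
esi=M[112]=-5
eax=2&(-5)=2
edx=112+4=116
ecx=3-1=2
cmp ecx, 1  (cmp 2,1)
jg start: taken
esi=M[116]=28
eax=2&28=0
edx=116+4=120
ecx=2-1=1
cmp ecx, 1  (cmp 1,1)
jg start: not taken
mov [100], eax → M[100]=0
halt.

0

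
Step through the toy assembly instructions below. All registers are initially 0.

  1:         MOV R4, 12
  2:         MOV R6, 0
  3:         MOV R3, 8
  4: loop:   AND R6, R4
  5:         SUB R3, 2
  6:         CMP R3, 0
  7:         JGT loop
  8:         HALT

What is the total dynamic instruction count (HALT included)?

after MOV R4, 12: R4=12
after MOV R6, 0: R6=0
after MOV R3, 8: R3=8
after AND R6, R4: R6=0&12=0
after SUB R3, 2: R3=8-2=6
CMP R3, 0  (cmp 6,0)
JGT loop: taken
after AND R6, R4: R6=0&12=0
after SUB R3, 2: R3=6-2=4
CMP R3, 0  (cmp 4,0)
JGT loop: taken
after AND R6, R4: R6=0&12=0
after SUB R3, 2: R3=4-2=2
CMP R3, 0  (cmp 2,0)
JGT loop: taken
after AND R6, R4: R6=0&12=0
after SUB R3, 2: R3=2-2=0
CMP R3, 0  (cmp 0,0)
JGT loop: not taken
halt.
Total executed instructions: 20.

20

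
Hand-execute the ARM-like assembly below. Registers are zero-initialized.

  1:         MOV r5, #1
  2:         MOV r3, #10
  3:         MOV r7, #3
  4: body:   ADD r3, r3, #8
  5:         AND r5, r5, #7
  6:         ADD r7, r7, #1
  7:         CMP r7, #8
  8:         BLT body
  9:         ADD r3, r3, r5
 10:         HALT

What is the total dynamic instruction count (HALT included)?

30

after MOV r5, #1: r5=1
after MOV r3, #10: r3=10
after MOV r7, #3: r7=3
after ADD r3, r3, #8: r3=10+8=18
after AND r5, r5, #7: r5=1&7=1
after ADD r7, r7, #1: r7=3+1=4
CMP r7, #8  (cmp 4,8)
BLT body: taken
after ADD r3, r3, #8: r3=18+8=26
after AND r5, r5, #7: r5=1&7=1
after ADD r7, r7, #1: r7=4+1=5
CMP r7, #8  (cmp 5,8)
BLT body: taken
after ADD r3, r3, #8: r3=26+8=34
after AND r5, r5, #7: r5=1&7=1
after ADD r7, r7, #1: r7=5+1=6
CMP r7, #8  (cmp 6,8)
BLT body: taken
after ADD r3, r3, #8: r3=34+8=42
after AND r5, r5, #7: r5=1&7=1
after ADD r7, r7, #1: r7=6+1=7
CMP r7, #8  (cmp 7,8)
BLT body: taken
after ADD r3, r3, #8: r3=42+8=50
after AND r5, r5, #7: r5=1&7=1
after ADD r7, r7, #1: r7=7+1=8
CMP r7, #8  (cmp 8,8)
BLT body: not taken
after ADD r3, r3, r5: r3=50+1=51
halt.
Total executed instructions: 30.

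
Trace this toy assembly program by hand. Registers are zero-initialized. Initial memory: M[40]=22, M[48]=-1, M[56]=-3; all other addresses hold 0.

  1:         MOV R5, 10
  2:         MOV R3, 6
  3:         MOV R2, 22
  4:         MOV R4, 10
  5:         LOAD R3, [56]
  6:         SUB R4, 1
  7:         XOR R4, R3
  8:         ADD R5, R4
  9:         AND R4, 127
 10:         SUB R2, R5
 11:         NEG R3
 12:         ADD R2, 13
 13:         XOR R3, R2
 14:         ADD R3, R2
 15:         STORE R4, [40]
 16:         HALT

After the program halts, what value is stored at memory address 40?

116

R5=10
R3=6
R2=22
R4=10
R3=M[56]=-3
R4=10-1=9
R4=9^(-3)=-12
R5=10+(-12)=-2
R4=(-12)&127=116
R2=22-(-2)=24
R3=-(-3)=3
R2=24+13=37
R3=3^37=38
R3=38+37=75
STORE R4, [40] → M[40]=116
halt.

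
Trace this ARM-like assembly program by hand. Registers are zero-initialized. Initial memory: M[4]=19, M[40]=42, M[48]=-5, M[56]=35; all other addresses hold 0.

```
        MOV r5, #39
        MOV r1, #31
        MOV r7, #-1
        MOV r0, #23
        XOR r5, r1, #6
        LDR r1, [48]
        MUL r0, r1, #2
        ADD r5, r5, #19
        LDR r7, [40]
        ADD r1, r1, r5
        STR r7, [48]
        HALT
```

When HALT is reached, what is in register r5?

r5=39
r1=31
r7=-1
r0=23
r5=31^6=25
r1=M[48]=-5
r0=(-5)*2=-10
r5=25+19=44
r7=M[40]=42
r1=(-5)+44=39
STR r7, [48] → M[48]=42
halt.

44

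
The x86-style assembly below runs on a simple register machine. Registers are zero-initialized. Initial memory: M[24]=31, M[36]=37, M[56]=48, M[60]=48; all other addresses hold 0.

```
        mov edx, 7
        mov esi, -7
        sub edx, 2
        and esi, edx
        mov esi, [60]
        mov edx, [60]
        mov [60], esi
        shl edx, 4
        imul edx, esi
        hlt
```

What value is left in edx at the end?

36864

after mov edx, 7: edx=7
after mov esi, -7: esi=-7
after sub edx, 2: edx=7-2=5
after and esi, edx: esi=(-7)&5=1
after mov esi, [60]: esi=M[60]=48
after mov edx, [60]: edx=M[60]=48
mov [60], esi → M[60]=48
after shl edx, 4: edx=48<<4=768
after imul edx, esi: edx=768*48=36864
halt.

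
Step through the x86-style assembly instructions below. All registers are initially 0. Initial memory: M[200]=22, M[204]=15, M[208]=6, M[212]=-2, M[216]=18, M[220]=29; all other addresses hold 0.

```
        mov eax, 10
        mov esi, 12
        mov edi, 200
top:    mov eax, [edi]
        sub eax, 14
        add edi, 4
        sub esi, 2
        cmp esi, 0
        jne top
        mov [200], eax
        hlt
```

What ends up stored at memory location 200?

15

after mov eax, 10: eax=10
after mov esi, 12: esi=12
after mov edi, 200: edi=200
after mov eax, [edi]: eax=M[200]=22
after sub eax, 14: eax=22-14=8
after add edi, 4: edi=200+4=204
after sub esi, 2: esi=12-2=10
cmp esi, 0  (cmp 10,0)
jne top: taken
after mov eax, [edi]: eax=M[204]=15
after sub eax, 14: eax=15-14=1
after add edi, 4: edi=204+4=208
after sub esi, 2: esi=10-2=8
cmp esi, 0  (cmp 8,0)
jne top: taken
after mov eax, [edi]: eax=M[208]=6
after sub eax, 14: eax=6-14=-8
after add edi, 4: edi=208+4=212
after sub esi, 2: esi=8-2=6
cmp esi, 0  (cmp 6,0)
jne top: taken
after mov eax, [edi]: eax=M[212]=-2
after sub eax, 14: eax=(-2)-14=-16
after add edi, 4: edi=212+4=216
after sub esi, 2: esi=6-2=4
cmp esi, 0  (cmp 4,0)
jne top: taken
after mov eax, [edi]: eax=M[216]=18
after sub eax, 14: eax=18-14=4
after add edi, 4: edi=216+4=220
after sub esi, 2: esi=4-2=2
cmp esi, 0  (cmp 2,0)
jne top: taken
after mov eax, [edi]: eax=M[220]=29
after sub eax, 14: eax=29-14=15
after add edi, 4: edi=220+4=224
after sub esi, 2: esi=2-2=0
cmp esi, 0  (cmp 0,0)
jne top: not taken
mov [200], eax → M[200]=15
halt.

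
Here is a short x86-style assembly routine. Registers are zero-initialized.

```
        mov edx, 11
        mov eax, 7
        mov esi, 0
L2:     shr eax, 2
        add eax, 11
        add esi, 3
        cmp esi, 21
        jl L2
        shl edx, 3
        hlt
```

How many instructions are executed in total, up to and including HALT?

40

after mov edx, 11: edx=11
after mov eax, 7: eax=7
after mov esi, 0: esi=0
after shr eax, 2: eax=7>>2=1
after add eax, 11: eax=1+11=12
after add esi, 3: esi=0+3=3
cmp esi, 21  (cmp 3,21)
jl L2: taken
after shr eax, 2: eax=12>>2=3
after add eax, 11: eax=3+11=14
after add esi, 3: esi=3+3=6
cmp esi, 21  (cmp 6,21)
jl L2: taken
after shr eax, 2: eax=14>>2=3
after add eax, 11: eax=3+11=14
after add esi, 3: esi=6+3=9
cmp esi, 21  (cmp 9,21)
jl L2: taken
after shr eax, 2: eax=14>>2=3
after add eax, 11: eax=3+11=14
after add esi, 3: esi=9+3=12
cmp esi, 21  (cmp 12,21)
jl L2: taken
after shr eax, 2: eax=14>>2=3
after add eax, 11: eax=3+11=14
after add esi, 3: esi=12+3=15
cmp esi, 21  (cmp 15,21)
jl L2: taken
after shr eax, 2: eax=14>>2=3
after add eax, 11: eax=3+11=14
after add esi, 3: esi=15+3=18
cmp esi, 21  (cmp 18,21)
jl L2: taken
after shr eax, 2: eax=14>>2=3
after add eax, 11: eax=3+11=14
after add esi, 3: esi=18+3=21
cmp esi, 21  (cmp 21,21)
jl L2: not taken
after shl edx, 3: edx=11<<3=88
halt.
Total executed instructions: 40.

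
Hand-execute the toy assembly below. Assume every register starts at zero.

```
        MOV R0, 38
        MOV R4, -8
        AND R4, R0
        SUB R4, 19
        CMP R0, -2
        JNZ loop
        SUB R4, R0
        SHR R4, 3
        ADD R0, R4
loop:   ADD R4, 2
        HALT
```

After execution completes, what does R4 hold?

R0=38
R4=-8
R4=(-8)&38=32
R4=32-19=13
CMP R0, -2  (cmp 38,-2)
JNZ loop: taken
R4=13+2=15
halt.

15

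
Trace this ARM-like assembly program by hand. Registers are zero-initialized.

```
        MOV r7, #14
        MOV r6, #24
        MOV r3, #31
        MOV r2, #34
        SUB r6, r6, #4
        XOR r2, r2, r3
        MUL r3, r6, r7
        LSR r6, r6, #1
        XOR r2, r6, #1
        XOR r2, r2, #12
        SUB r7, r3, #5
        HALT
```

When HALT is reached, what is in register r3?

280

r7=14
r6=24
r3=31
r2=34
r6=24-4=20
r2=34^31=61
r3=20*14=280
r6=20>>1=10
r2=10^1=11
r2=11^12=7
r7=280-5=275
halt.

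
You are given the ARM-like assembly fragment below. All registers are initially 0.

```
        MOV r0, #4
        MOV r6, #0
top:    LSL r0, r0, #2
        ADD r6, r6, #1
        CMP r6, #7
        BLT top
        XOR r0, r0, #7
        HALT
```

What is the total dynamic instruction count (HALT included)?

32

after MOV r0, #4: r0=4
after MOV r6, #0: r6=0
after LSL r0, r0, #2: r0=4<<2=16
after ADD r6, r6, #1: r6=0+1=1
CMP r6, #7  (cmp 1,7)
BLT top: taken
after LSL r0, r0, #2: r0=16<<2=64
after ADD r6, r6, #1: r6=1+1=2
CMP r6, #7  (cmp 2,7)
BLT top: taken
after LSL r0, r0, #2: r0=64<<2=256
after ADD r6, r6, #1: r6=2+1=3
CMP r6, #7  (cmp 3,7)
BLT top: taken
after LSL r0, r0, #2: r0=256<<2=1024
after ADD r6, r6, #1: r6=3+1=4
CMP r6, #7  (cmp 4,7)
BLT top: taken
after LSL r0, r0, #2: r0=1024<<2=4096
after ADD r6, r6, #1: r6=4+1=5
CMP r6, #7  (cmp 5,7)
BLT top: taken
after LSL r0, r0, #2: r0=4096<<2=16384
after ADD r6, r6, #1: r6=5+1=6
CMP r6, #7  (cmp 6,7)
BLT top: taken
after LSL r0, r0, #2: r0=16384<<2=65536
after ADD r6, r6, #1: r6=6+1=7
CMP r6, #7  (cmp 7,7)
BLT top: not taken
after XOR r0, r0, #7: r0=65536^7=65543
halt.
Total executed instructions: 32.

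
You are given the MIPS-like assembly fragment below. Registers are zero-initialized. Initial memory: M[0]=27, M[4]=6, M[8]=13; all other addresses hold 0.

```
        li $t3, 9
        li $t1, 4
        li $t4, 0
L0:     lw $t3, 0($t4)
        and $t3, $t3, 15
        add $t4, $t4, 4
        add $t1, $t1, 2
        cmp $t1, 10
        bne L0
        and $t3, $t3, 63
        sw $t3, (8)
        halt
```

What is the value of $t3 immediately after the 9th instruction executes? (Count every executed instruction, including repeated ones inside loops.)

11

after li $t3, 9: $t3=9
after li $t1, 4: $t1=4
after li $t4, 0: $t4=0
after lw $t3, 0($t4): $t3=M[0]=27
after and $t3, $t3, 15: $t3=27&15=11
after add $t4, $t4, 4: $t4=0+4=4
after add $t1, $t1, 2: $t1=4+2=6
cmp $t1, 10  (cmp 6,10)
bne L0: taken
After step 9: $t3 = 11.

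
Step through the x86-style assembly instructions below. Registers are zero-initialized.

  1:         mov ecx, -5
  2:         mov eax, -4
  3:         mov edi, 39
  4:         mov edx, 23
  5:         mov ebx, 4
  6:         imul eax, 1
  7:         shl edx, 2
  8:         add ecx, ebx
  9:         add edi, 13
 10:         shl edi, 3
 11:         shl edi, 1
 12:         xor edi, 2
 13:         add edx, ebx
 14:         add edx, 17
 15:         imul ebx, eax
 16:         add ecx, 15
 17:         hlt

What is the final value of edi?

834

after mov ecx, -5: ecx=-5
after mov eax, -4: eax=-4
after mov edi, 39: edi=39
after mov edx, 23: edx=23
after mov ebx, 4: ebx=4
after imul eax, 1: eax=(-4)*1=-4
after shl edx, 2: edx=23<<2=92
after add ecx, ebx: ecx=(-5)+4=-1
after add edi, 13: edi=39+13=52
after shl edi, 3: edi=52<<3=416
after shl edi, 1: edi=416<<1=832
after xor edi, 2: edi=832^2=834
after add edx, ebx: edx=92+4=96
after add edx, 17: edx=96+17=113
after imul ebx, eax: ebx=4*(-4)=-16
after add ecx, 15: ecx=(-1)+15=14
halt.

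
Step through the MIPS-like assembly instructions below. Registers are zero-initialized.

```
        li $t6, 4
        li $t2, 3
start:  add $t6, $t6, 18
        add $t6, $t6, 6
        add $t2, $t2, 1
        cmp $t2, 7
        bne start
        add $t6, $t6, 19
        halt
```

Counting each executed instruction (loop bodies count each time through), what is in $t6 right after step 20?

after li $t6, 4: $t6=4
after li $t2, 3: $t2=3
after add $t6, $t6, 18: $t6=4+18=22
after add $t6, $t6, 6: $t6=22+6=28
after add $t2, $t2, 1: $t2=3+1=4
cmp $t2, 7  (cmp 4,7)
bne start: taken
after add $t6, $t6, 18: $t6=28+18=46
after add $t6, $t6, 6: $t6=46+6=52
after add $t2, $t2, 1: $t2=4+1=5
cmp $t2, 7  (cmp 5,7)
bne start: taken
after add $t6, $t6, 18: $t6=52+18=70
after add $t6, $t6, 6: $t6=70+6=76
after add $t2, $t2, 1: $t2=5+1=6
cmp $t2, 7  (cmp 6,7)
bne start: taken
after add $t6, $t6, 18: $t6=76+18=94
after add $t6, $t6, 6: $t6=94+6=100
after add $t2, $t2, 1: $t2=6+1=7
After step 20: $t6 = 100.

100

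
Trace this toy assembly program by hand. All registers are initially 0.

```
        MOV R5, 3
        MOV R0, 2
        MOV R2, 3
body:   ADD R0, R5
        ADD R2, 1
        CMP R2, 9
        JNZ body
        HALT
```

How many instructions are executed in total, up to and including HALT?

28

MOV R5, 3 → R5=3
MOV R0, 2 → R0=2
MOV R2, 3 → R2=3
ADD R0, R5 → R0=2+3=5
ADD R2, 1 → R2=3+1=4
CMP R2, 9  (cmp 4,9)
JNZ body: taken
ADD R0, R5 → R0=5+3=8
ADD R2, 1 → R2=4+1=5
CMP R2, 9  (cmp 5,9)
JNZ body: taken
ADD R0, R5 → R0=8+3=11
ADD R2, 1 → R2=5+1=6
CMP R2, 9  (cmp 6,9)
JNZ body: taken
ADD R0, R5 → R0=11+3=14
ADD R2, 1 → R2=6+1=7
CMP R2, 9  (cmp 7,9)
JNZ body: taken
ADD R0, R5 → R0=14+3=17
ADD R2, 1 → R2=7+1=8
CMP R2, 9  (cmp 8,9)
JNZ body: taken
ADD R0, R5 → R0=17+3=20
ADD R2, 1 → R2=8+1=9
CMP R2, 9  (cmp 9,9)
JNZ body: not taken
halt.
Total executed instructions: 28.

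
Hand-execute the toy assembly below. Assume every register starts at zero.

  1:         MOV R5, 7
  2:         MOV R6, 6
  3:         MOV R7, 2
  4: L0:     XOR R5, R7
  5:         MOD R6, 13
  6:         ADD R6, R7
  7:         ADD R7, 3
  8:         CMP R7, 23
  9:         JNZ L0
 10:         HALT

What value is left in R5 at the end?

8

after MOV R5, 7: R5=7
after MOV R6, 6: R6=6
after MOV R7, 2: R7=2
after XOR R5, R7: R5=7^2=5
after MOD R6, 13: R6=6%13=6
after ADD R6, R7: R6=6+2=8
after ADD R7, 3: R7=2+3=5
CMP R7, 23  (cmp 5,23)
JNZ L0: taken
after XOR R5, R7: R5=5^5=0
after MOD R6, 13: R6=8%13=8
after ADD R6, R7: R6=8+5=13
after ADD R7, 3: R7=5+3=8
CMP R7, 23  (cmp 8,23)
JNZ L0: taken
after XOR R5, R7: R5=0^8=8
after MOD R6, 13: R6=13%13=0
after ADD R6, R7: R6=0+8=8
after ADD R7, 3: R7=8+3=11
CMP R7, 23  (cmp 11,23)
JNZ L0: taken
after XOR R5, R7: R5=8^11=3
after MOD R6, 13: R6=8%13=8
after ADD R6, R7: R6=8+11=19
after ADD R7, 3: R7=11+3=14
CMP R7, 23  (cmp 14,23)
JNZ L0: taken
after XOR R5, R7: R5=3^14=13
after MOD R6, 13: R6=19%13=6
after ADD R6, R7: R6=6+14=20
after ADD R7, 3: R7=14+3=17
CMP R7, 23  (cmp 17,23)
JNZ L0: taken
after XOR R5, R7: R5=13^17=28
after MOD R6, 13: R6=20%13=7
after ADD R6, R7: R6=7+17=24
after ADD R7, 3: R7=17+3=20
CMP R7, 23  (cmp 20,23)
JNZ L0: taken
after XOR R5, R7: R5=28^20=8
after MOD R6, 13: R6=24%13=11
after ADD R6, R7: R6=11+20=31
after ADD R7, 3: R7=20+3=23
CMP R7, 23  (cmp 23,23)
JNZ L0: not taken
halt.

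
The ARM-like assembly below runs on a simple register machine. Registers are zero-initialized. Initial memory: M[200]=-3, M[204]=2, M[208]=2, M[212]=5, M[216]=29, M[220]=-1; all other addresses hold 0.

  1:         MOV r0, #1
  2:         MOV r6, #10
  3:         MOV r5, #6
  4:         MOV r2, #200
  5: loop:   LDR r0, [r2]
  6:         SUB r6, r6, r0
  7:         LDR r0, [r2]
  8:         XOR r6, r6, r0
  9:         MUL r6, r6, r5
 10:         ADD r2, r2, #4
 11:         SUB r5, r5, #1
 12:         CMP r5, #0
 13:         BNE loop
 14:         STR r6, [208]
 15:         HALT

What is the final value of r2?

after MOV r0, #1: r0=1
after MOV r6, #10: r6=10
after MOV r5, #6: r5=6
after MOV r2, #200: r2=200
after LDR r0, [r2]: r0=M[200]=-3
after SUB r6, r6, r0: r6=10-(-3)=13
after LDR r0, [r2]: r0=M[200]=-3
after XOR r6, r6, r0: r6=13^(-3)=-16
after MUL r6, r6, r5: r6=(-16)*6=-96
after ADD r2, r2, #4: r2=200+4=204
after SUB r5, r5, #1: r5=6-1=5
CMP r5, #0  (cmp 5,0)
BNE loop: taken
after LDR r0, [r2]: r0=M[204]=2
after SUB r6, r6, r0: r6=(-96)-2=-98
after LDR r0, [r2]: r0=M[204]=2
after XOR r6, r6, r0: r6=(-98)^2=-100
after MUL r6, r6, r5: r6=(-100)*5=-500
after ADD r2, r2, #4: r2=204+4=208
after SUB r5, r5, #1: r5=5-1=4
CMP r5, #0  (cmp 4,0)
BNE loop: taken
after LDR r0, [r2]: r0=M[208]=2
after SUB r6, r6, r0: r6=(-500)-2=-502
after LDR r0, [r2]: r0=M[208]=2
after XOR r6, r6, r0: r6=(-502)^2=-504
after MUL r6, r6, r5: r6=(-504)*4=-2016
after ADD r2, r2, #4: r2=208+4=212
after SUB r5, r5, #1: r5=4-1=3
CMP r5, #0  (cmp 3,0)
BNE loop: taken
after LDR r0, [r2]: r0=M[212]=5
after SUB r6, r6, r0: r6=(-2016)-5=-2021
after LDR r0, [r2]: r0=M[212]=5
after XOR r6, r6, r0: r6=(-2021)^5=-2018
after MUL r6, r6, r5: r6=(-2018)*3=-6054
after ADD r2, r2, #4: r2=212+4=216
after SUB r5, r5, #1: r5=3-1=2
CMP r5, #0  (cmp 2,0)
BNE loop: taken
after LDR r0, [r2]: r0=M[216]=29
after SUB r6, r6, r0: r6=(-6054)-29=-6083
after LDR r0, [r2]: r0=M[216]=29
after XOR r6, r6, r0: r6=(-6083)^29=-6112
after MUL r6, r6, r5: r6=(-6112)*2=-12224
after ADD r2, r2, #4: r2=216+4=220
after SUB r5, r5, #1: r5=2-1=1
CMP r5, #0  (cmp 1,0)
BNE loop: taken
after LDR r0, [r2]: r0=M[220]=-1
after SUB r6, r6, r0: r6=(-12224)-(-1)=-12223
after LDR r0, [r2]: r0=M[220]=-1
after XOR r6, r6, r0: r6=(-12223)^(-1)=12222
after MUL r6, r6, r5: r6=12222*1=12222
after ADD r2, r2, #4: r2=220+4=224
after SUB r5, r5, #1: r5=1-1=0
CMP r5, #0  (cmp 0,0)
BNE loop: not taken
STR r6, [208] → M[208]=12222
halt.

224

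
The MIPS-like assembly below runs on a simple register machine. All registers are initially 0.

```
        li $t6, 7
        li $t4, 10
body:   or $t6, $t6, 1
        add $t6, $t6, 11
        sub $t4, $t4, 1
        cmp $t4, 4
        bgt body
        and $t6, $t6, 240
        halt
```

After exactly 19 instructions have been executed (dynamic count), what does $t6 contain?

after li $t6, 7: $t6=7
after li $t4, 10: $t4=10
after or $t6, $t6, 1: $t6=7|1=7
after add $t6, $t6, 11: $t6=7+11=18
after sub $t4, $t4, 1: $t4=10-1=9
cmp $t4, 4  (cmp 9,4)
bgt body: taken
after or $t6, $t6, 1: $t6=18|1=19
after add $t6, $t6, 11: $t6=19+11=30
after sub $t4, $t4, 1: $t4=9-1=8
cmp $t4, 4  (cmp 8,4)
bgt body: taken
after or $t6, $t6, 1: $t6=30|1=31
after add $t6, $t6, 11: $t6=31+11=42
after sub $t4, $t4, 1: $t4=8-1=7
cmp $t4, 4  (cmp 7,4)
bgt body: taken
after or $t6, $t6, 1: $t6=42|1=43
after add $t6, $t6, 11: $t6=43+11=54
After step 19: $t6 = 54.

54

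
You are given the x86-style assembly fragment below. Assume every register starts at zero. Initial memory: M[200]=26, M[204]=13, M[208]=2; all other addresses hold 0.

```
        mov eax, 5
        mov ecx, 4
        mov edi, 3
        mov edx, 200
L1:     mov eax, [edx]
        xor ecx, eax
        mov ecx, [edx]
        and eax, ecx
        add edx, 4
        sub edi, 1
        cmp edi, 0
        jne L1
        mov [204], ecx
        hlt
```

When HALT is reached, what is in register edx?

mov eax, 5 → eax=5
mov ecx, 4 → ecx=4
mov edi, 3 → edi=3
mov edx, 200 → edx=200
mov eax, [edx] → eax=M[200]=26
xor ecx, eax → ecx=4^26=30
mov ecx, [edx] → ecx=M[200]=26
and eax, ecx → eax=26&26=26
add edx, 4 → edx=200+4=204
sub edi, 1 → edi=3-1=2
cmp edi, 0  (cmp 2,0)
jne L1: taken
mov eax, [edx] → eax=M[204]=13
xor ecx, eax → ecx=26^13=23
mov ecx, [edx] → ecx=M[204]=13
and eax, ecx → eax=13&13=13
add edx, 4 → edx=204+4=208
sub edi, 1 → edi=2-1=1
cmp edi, 0  (cmp 1,0)
jne L1: taken
mov eax, [edx] → eax=M[208]=2
xor ecx, eax → ecx=13^2=15
mov ecx, [edx] → ecx=M[208]=2
and eax, ecx → eax=2&2=2
add edx, 4 → edx=208+4=212
sub edi, 1 → edi=1-1=0
cmp edi, 0  (cmp 0,0)
jne L1: not taken
mov [204], ecx → M[204]=2
halt.

212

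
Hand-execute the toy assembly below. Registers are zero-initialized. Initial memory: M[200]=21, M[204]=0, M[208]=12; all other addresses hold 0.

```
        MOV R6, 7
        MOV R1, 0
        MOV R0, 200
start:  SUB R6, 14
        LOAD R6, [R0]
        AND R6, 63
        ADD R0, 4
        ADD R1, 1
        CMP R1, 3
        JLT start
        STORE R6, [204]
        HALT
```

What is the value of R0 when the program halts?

212

R6=7
R1=0
R0=200
R6=7-14=-7
R6=M[200]=21
R6=21&63=21
R0=200+4=204
R1=0+1=1
CMP R1, 3  (cmp 1,3)
JLT start: taken
R6=21-14=7
R6=M[204]=0
R6=0&63=0
R0=204+4=208
R1=1+1=2
CMP R1, 3  (cmp 2,3)
JLT start: taken
R6=0-14=-14
R6=M[208]=12
R6=12&63=12
R0=208+4=212
R1=2+1=3
CMP R1, 3  (cmp 3,3)
JLT start: not taken
STORE R6, [204] → M[204]=12
halt.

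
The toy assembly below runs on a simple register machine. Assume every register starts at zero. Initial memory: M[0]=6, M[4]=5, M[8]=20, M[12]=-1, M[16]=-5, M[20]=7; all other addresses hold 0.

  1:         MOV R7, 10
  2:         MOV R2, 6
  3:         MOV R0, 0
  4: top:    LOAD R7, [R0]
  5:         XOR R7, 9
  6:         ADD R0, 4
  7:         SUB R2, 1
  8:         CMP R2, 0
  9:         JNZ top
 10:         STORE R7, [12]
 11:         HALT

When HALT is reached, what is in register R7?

14

after MOV R7, 10: R7=10
after MOV R2, 6: R2=6
after MOV R0, 0: R0=0
after LOAD R7, [R0]: R7=M[0]=6
after XOR R7, 9: R7=6^9=15
after ADD R0, 4: R0=0+4=4
after SUB R2, 1: R2=6-1=5
CMP R2, 0  (cmp 5,0)
JNZ top: taken
after LOAD R7, [R0]: R7=M[4]=5
after XOR R7, 9: R7=5^9=12
after ADD R0, 4: R0=4+4=8
after SUB R2, 1: R2=5-1=4
CMP R2, 0  (cmp 4,0)
JNZ top: taken
after LOAD R7, [R0]: R7=M[8]=20
after XOR R7, 9: R7=20^9=29
after ADD R0, 4: R0=8+4=12
after SUB R2, 1: R2=4-1=3
CMP R2, 0  (cmp 3,0)
JNZ top: taken
after LOAD R7, [R0]: R7=M[12]=-1
after XOR R7, 9: R7=(-1)^9=-10
after ADD R0, 4: R0=12+4=16
after SUB R2, 1: R2=3-1=2
CMP R2, 0  (cmp 2,0)
JNZ top: taken
after LOAD R7, [R0]: R7=M[16]=-5
after XOR R7, 9: R7=(-5)^9=-14
after ADD R0, 4: R0=16+4=20
after SUB R2, 1: R2=2-1=1
CMP R2, 0  (cmp 1,0)
JNZ top: taken
after LOAD R7, [R0]: R7=M[20]=7
after XOR R7, 9: R7=7^9=14
after ADD R0, 4: R0=20+4=24
after SUB R2, 1: R2=1-1=0
CMP R2, 0  (cmp 0,0)
JNZ top: not taken
STORE R7, [12] → M[12]=14
halt.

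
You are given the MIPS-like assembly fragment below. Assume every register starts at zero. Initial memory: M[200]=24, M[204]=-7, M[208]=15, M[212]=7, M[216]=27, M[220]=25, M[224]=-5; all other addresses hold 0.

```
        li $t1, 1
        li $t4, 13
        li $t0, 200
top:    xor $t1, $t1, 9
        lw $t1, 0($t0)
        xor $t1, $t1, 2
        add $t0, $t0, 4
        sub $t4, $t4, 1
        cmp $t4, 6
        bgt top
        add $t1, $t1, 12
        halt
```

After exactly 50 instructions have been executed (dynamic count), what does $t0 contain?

228

after li $t1, 1: $t1=1
after li $t4, 13: $t4=13
after li $t0, 200: $t0=200
after xor $t1, $t1, 9: $t1=1^9=8
after lw $t1, 0($t0): $t1=M[200]=24
after xor $t1, $t1, 2: $t1=24^2=26
after add $t0, $t0, 4: $t0=200+4=204
after sub $t4, $t4, 1: $t4=13-1=12
cmp $t4, 6  (cmp 12,6)
bgt top: taken
after xor $t1, $t1, 9: $t1=26^9=19
after lw $t1, 0($t0): $t1=M[204]=-7
after xor $t1, $t1, 2: $t1=(-7)^2=-5
after add $t0, $t0, 4: $t0=204+4=208
after sub $t4, $t4, 1: $t4=12-1=11
cmp $t4, 6  (cmp 11,6)
bgt top: taken
after xor $t1, $t1, 9: $t1=(-5)^9=-14
after lw $t1, 0($t0): $t1=M[208]=15
after xor $t1, $t1, 2: $t1=15^2=13
after add $t0, $t0, 4: $t0=208+4=212
after sub $t4, $t4, 1: $t4=11-1=10
cmp $t4, 6  (cmp 10,6)
bgt top: taken
after xor $t1, $t1, 9: $t1=13^9=4
after lw $t1, 0($t0): $t1=M[212]=7
after xor $t1, $t1, 2: $t1=7^2=5
after add $t0, $t0, 4: $t0=212+4=216
after sub $t4, $t4, 1: $t4=10-1=9
cmp $t4, 6  (cmp 9,6)
bgt top: taken
after xor $t1, $t1, 9: $t1=5^9=12
after lw $t1, 0($t0): $t1=M[216]=27
after xor $t1, $t1, 2: $t1=27^2=25
after add $t0, $t0, 4: $t0=216+4=220
after sub $t4, $t4, 1: $t4=9-1=8
cmp $t4, 6  (cmp 8,6)
bgt top: taken
after xor $t1, $t1, 9: $t1=25^9=16
after lw $t1, 0($t0): $t1=M[220]=25
after xor $t1, $t1, 2: $t1=25^2=27
after add $t0, $t0, 4: $t0=220+4=224
after sub $t4, $t4, 1: $t4=8-1=7
cmp $t4, 6  (cmp 7,6)
bgt top: taken
after xor $t1, $t1, 9: $t1=27^9=18
after lw $t1, 0($t0): $t1=M[224]=-5
after xor $t1, $t1, 2: $t1=(-5)^2=-7
after add $t0, $t0, 4: $t0=224+4=228
after sub $t4, $t4, 1: $t4=7-1=6
After step 50: $t0 = 228.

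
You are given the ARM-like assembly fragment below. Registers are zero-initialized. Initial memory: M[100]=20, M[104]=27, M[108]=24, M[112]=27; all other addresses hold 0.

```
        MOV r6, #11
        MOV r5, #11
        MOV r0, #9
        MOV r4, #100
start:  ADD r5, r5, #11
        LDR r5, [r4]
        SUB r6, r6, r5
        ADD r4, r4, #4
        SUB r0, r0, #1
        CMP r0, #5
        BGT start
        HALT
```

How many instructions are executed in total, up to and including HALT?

MOV r6, #11 → r6=11
MOV r5, #11 → r5=11
MOV r0, #9 → r0=9
MOV r4, #100 → r4=100
ADD r5, r5, #11 → r5=11+11=22
LDR r5, [r4] → r5=M[100]=20
SUB r6, r6, r5 → r6=11-20=-9
ADD r4, r4, #4 → r4=100+4=104
SUB r0, r0, #1 → r0=9-1=8
CMP r0, #5  (cmp 8,5)
BGT start: taken
ADD r5, r5, #11 → r5=20+11=31
LDR r5, [r4] → r5=M[104]=27
SUB r6, r6, r5 → r6=(-9)-27=-36
ADD r4, r4, #4 → r4=104+4=108
SUB r0, r0, #1 → r0=8-1=7
CMP r0, #5  (cmp 7,5)
BGT start: taken
ADD r5, r5, #11 → r5=27+11=38
LDR r5, [r4] → r5=M[108]=24
SUB r6, r6, r5 → r6=(-36)-24=-60
ADD r4, r4, #4 → r4=108+4=112
SUB r0, r0, #1 → r0=7-1=6
CMP r0, #5  (cmp 6,5)
BGT start: taken
ADD r5, r5, #11 → r5=24+11=35
LDR r5, [r4] → r5=M[112]=27
SUB r6, r6, r5 → r6=(-60)-27=-87
ADD r4, r4, #4 → r4=112+4=116
SUB r0, r0, #1 → r0=6-1=5
CMP r0, #5  (cmp 5,5)
BGT start: not taken
halt.
Total executed instructions: 33.

33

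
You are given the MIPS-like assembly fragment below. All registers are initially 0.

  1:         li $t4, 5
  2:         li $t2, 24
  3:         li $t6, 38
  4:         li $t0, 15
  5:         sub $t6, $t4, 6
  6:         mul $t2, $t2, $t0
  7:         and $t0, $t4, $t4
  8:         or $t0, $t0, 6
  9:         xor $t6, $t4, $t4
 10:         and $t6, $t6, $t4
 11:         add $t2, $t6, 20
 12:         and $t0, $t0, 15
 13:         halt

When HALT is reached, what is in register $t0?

7

after li $t4, 5: $t4=5
after li $t2, 24: $t2=24
after li $t6, 38: $t6=38
after li $t0, 15: $t0=15
after sub $t6, $t4, 6: $t6=5-6=-1
after mul $t2, $t2, $t0: $t2=24*15=360
after and $t0, $t4, $t4: $t0=5&5=5
after or $t0, $t0, 6: $t0=5|6=7
after xor $t6, $t4, $t4: $t6=5^5=0
after and $t6, $t6, $t4: $t6=0&5=0
after add $t2, $t6, 20: $t2=0+20=20
after and $t0, $t0, 15: $t0=7&15=7
halt.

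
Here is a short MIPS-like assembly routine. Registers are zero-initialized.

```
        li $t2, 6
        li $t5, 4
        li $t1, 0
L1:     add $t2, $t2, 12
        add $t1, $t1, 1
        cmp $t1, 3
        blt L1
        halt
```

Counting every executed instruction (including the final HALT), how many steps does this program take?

$t2=6
$t5=4
$t1=0
$t2=6+12=18
$t1=0+1=1
cmp $t1, 3  (cmp 1,3)
blt L1: taken
$t2=18+12=30
$t1=1+1=2
cmp $t1, 3  (cmp 2,3)
blt L1: taken
$t2=30+12=42
$t1=2+1=3
cmp $t1, 3  (cmp 3,3)
blt L1: not taken
halt.
Total executed instructions: 16.

16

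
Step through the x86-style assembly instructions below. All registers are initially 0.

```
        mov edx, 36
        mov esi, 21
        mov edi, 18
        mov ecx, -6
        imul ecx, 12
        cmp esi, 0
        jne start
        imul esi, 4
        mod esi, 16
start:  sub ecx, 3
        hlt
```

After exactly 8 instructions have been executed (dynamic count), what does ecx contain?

-75

after mov edx, 36: edx=36
after mov esi, 21: esi=21
after mov edi, 18: edi=18
after mov ecx, -6: ecx=-6
after imul ecx, 12: ecx=(-6)*12=-72
cmp esi, 0  (cmp 21,0)
jne start: taken
after sub ecx, 3: ecx=(-72)-3=-75
After step 8: ecx = -75.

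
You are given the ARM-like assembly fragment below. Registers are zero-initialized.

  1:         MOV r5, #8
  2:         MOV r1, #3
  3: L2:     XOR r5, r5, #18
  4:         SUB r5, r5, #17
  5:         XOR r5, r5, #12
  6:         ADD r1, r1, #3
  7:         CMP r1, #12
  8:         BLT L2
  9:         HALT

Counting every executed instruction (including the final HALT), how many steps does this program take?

21

r5=8
r1=3
r5=8^18=26
r5=26-17=9
r5=9^12=5
r1=3+3=6
CMP r1, #12  (cmp 6,12)
BLT L2: taken
r5=5^18=23
r5=23-17=6
r5=6^12=10
r1=6+3=9
CMP r1, #12  (cmp 9,12)
BLT L2: taken
r5=10^18=24
r5=24-17=7
r5=7^12=11
r1=9+3=12
CMP r1, #12  (cmp 12,12)
BLT L2: not taken
halt.
Total executed instructions: 21.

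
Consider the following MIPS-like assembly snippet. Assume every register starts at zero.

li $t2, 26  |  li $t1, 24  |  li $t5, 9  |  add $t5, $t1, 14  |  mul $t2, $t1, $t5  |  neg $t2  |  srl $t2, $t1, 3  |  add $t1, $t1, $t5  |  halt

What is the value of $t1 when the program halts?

62

$t2=26
$t1=24
$t5=9
$t5=24+14=38
$t2=24*38=912
$t2=-(912)=-912
$t2=24>>3=3
$t1=24+38=62
halt.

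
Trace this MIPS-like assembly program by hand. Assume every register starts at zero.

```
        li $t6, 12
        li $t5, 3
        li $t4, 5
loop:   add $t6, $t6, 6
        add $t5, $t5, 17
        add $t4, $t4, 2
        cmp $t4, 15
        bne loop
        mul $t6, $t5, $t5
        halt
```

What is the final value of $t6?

7744

$t6=12
$t5=3
$t4=5
$t6=12+6=18
$t5=3+17=20
$t4=5+2=7
cmp $t4, 15  (cmp 7,15)
bne loop: taken
$t6=18+6=24
$t5=20+17=37
$t4=7+2=9
cmp $t4, 15  (cmp 9,15)
bne loop: taken
$t6=24+6=30
$t5=37+17=54
$t4=9+2=11
cmp $t4, 15  (cmp 11,15)
bne loop: taken
$t6=30+6=36
$t5=54+17=71
$t4=11+2=13
cmp $t4, 15  (cmp 13,15)
bne loop: taken
$t6=36+6=42
$t5=71+17=88
$t4=13+2=15
cmp $t4, 15  (cmp 15,15)
bne loop: not taken
$t6=88*88=7744
halt.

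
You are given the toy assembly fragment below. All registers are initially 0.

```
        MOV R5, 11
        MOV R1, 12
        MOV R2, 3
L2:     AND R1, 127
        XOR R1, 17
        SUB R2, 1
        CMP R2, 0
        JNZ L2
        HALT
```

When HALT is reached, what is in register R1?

29

after MOV R5, 11: R5=11
after MOV R1, 12: R1=12
after MOV R2, 3: R2=3
after AND R1, 127: R1=12&127=12
after XOR R1, 17: R1=12^17=29
after SUB R2, 1: R2=3-1=2
CMP R2, 0  (cmp 2,0)
JNZ L2: taken
after AND R1, 127: R1=29&127=29
after XOR R1, 17: R1=29^17=12
after SUB R2, 1: R2=2-1=1
CMP R2, 0  (cmp 1,0)
JNZ L2: taken
after AND R1, 127: R1=12&127=12
after XOR R1, 17: R1=12^17=29
after SUB R2, 1: R2=1-1=0
CMP R2, 0  (cmp 0,0)
JNZ L2: not taken
halt.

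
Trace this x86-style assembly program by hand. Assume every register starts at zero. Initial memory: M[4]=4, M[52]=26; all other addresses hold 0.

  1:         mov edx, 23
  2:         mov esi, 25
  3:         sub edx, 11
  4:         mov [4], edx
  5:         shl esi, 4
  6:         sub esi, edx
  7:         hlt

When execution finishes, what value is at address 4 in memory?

edx=23
esi=25
edx=23-11=12
mov [4], edx → M[4]=12
esi=25<<4=400
esi=400-12=388
halt.

12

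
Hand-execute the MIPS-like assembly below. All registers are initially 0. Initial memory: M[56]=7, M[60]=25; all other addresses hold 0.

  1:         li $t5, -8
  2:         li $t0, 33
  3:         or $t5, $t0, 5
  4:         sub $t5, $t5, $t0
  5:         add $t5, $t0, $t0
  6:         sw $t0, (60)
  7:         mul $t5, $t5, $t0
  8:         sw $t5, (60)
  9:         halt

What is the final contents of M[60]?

2178

after li $t5, -8: $t5=-8
after li $t0, 33: $t0=33
after or $t5, $t0, 5: $t5=33|5=37
after sub $t5, $t5, $t0: $t5=37-33=4
after add $t5, $t0, $t0: $t5=33+33=66
sw $t0, (60) → M[60]=33
after mul $t5, $t5, $t0: $t5=66*33=2178
sw $t5, (60) → M[60]=2178
halt.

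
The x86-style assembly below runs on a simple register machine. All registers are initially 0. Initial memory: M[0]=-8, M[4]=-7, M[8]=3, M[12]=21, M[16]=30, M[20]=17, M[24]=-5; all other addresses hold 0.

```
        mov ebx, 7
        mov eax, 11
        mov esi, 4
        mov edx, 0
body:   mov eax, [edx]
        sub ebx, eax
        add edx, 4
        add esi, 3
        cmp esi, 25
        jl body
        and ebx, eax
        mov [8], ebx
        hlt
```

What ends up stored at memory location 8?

after mov ebx, 7: ebx=7
after mov eax, 11: eax=11
after mov esi, 4: esi=4
after mov edx, 0: edx=0
after mov eax, [edx]: eax=M[0]=-8
after sub ebx, eax: ebx=7-(-8)=15
after add edx, 4: edx=0+4=4
after add esi, 3: esi=4+3=7
cmp esi, 25  (cmp 7,25)
jl body: taken
after mov eax, [edx]: eax=M[4]=-7
after sub ebx, eax: ebx=15-(-7)=22
after add edx, 4: edx=4+4=8
after add esi, 3: esi=7+3=10
cmp esi, 25  (cmp 10,25)
jl body: taken
after mov eax, [edx]: eax=M[8]=3
after sub ebx, eax: ebx=22-3=19
after add edx, 4: edx=8+4=12
after add esi, 3: esi=10+3=13
cmp esi, 25  (cmp 13,25)
jl body: taken
after mov eax, [edx]: eax=M[12]=21
after sub ebx, eax: ebx=19-21=-2
after add edx, 4: edx=12+4=16
after add esi, 3: esi=13+3=16
cmp esi, 25  (cmp 16,25)
jl body: taken
after mov eax, [edx]: eax=M[16]=30
after sub ebx, eax: ebx=(-2)-30=-32
after add edx, 4: edx=16+4=20
after add esi, 3: esi=16+3=19
cmp esi, 25  (cmp 19,25)
jl body: taken
after mov eax, [edx]: eax=M[20]=17
after sub ebx, eax: ebx=(-32)-17=-49
after add edx, 4: edx=20+4=24
after add esi, 3: esi=19+3=22
cmp esi, 25  (cmp 22,25)
jl body: taken
after mov eax, [edx]: eax=M[24]=-5
after sub ebx, eax: ebx=(-49)-(-5)=-44
after add edx, 4: edx=24+4=28
after add esi, 3: esi=22+3=25
cmp esi, 25  (cmp 25,25)
jl body: not taken
after and ebx, eax: ebx=(-44)&(-5)=-48
mov [8], ebx → M[8]=-48
halt.

-48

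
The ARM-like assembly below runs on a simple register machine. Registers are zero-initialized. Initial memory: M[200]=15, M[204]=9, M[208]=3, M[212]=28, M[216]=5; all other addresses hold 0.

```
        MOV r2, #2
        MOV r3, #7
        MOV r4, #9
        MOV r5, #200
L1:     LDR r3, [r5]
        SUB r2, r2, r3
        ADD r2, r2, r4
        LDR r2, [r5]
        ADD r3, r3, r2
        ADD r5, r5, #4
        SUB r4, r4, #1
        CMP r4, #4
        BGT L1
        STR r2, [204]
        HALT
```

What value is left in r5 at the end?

after MOV r2, #2: r2=2
after MOV r3, #7: r3=7
after MOV r4, #9: r4=9
after MOV r5, #200: r5=200
after LDR r3, [r5]: r3=M[200]=15
after SUB r2, r2, r3: r2=2-15=-13
after ADD r2, r2, r4: r2=(-13)+9=-4
after LDR r2, [r5]: r2=M[200]=15
after ADD r3, r3, r2: r3=15+15=30
after ADD r5, r5, #4: r5=200+4=204
after SUB r4, r4, #1: r4=9-1=8
CMP r4, #4  (cmp 8,4)
BGT L1: taken
after LDR r3, [r5]: r3=M[204]=9
after SUB r2, r2, r3: r2=15-9=6
after ADD r2, r2, r4: r2=6+8=14
after LDR r2, [r5]: r2=M[204]=9
after ADD r3, r3, r2: r3=9+9=18
after ADD r5, r5, #4: r5=204+4=208
after SUB r4, r4, #1: r4=8-1=7
CMP r4, #4  (cmp 7,4)
BGT L1: taken
after LDR r3, [r5]: r3=M[208]=3
after SUB r2, r2, r3: r2=9-3=6
after ADD r2, r2, r4: r2=6+7=13
after LDR r2, [r5]: r2=M[208]=3
after ADD r3, r3, r2: r3=3+3=6
after ADD r5, r5, #4: r5=208+4=212
after SUB r4, r4, #1: r4=7-1=6
CMP r4, #4  (cmp 6,4)
BGT L1: taken
after LDR r3, [r5]: r3=M[212]=28
after SUB r2, r2, r3: r2=3-28=-25
after ADD r2, r2, r4: r2=(-25)+6=-19
after LDR r2, [r5]: r2=M[212]=28
after ADD r3, r3, r2: r3=28+28=56
after ADD r5, r5, #4: r5=212+4=216
after SUB r4, r4, #1: r4=6-1=5
CMP r4, #4  (cmp 5,4)
BGT L1: taken
after LDR r3, [r5]: r3=M[216]=5
after SUB r2, r2, r3: r2=28-5=23
after ADD r2, r2, r4: r2=23+5=28
after LDR r2, [r5]: r2=M[216]=5
after ADD r3, r3, r2: r3=5+5=10
after ADD r5, r5, #4: r5=216+4=220
after SUB r4, r4, #1: r4=5-1=4
CMP r4, #4  (cmp 4,4)
BGT L1: not taken
STR r2, [204] → M[204]=5
halt.

220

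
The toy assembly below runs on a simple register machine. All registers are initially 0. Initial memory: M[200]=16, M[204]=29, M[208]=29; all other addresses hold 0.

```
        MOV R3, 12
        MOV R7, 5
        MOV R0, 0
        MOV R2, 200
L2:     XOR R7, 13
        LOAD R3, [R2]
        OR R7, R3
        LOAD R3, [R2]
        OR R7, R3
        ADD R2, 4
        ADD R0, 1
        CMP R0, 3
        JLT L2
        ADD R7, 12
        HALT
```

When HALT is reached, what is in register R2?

R3=12
R7=5
R0=0
R2=200
R7=5^13=8
R3=M[200]=16
R7=8|16=24
R3=M[200]=16
R7=24|16=24
R2=200+4=204
R0=0+1=1
CMP R0, 3  (cmp 1,3)
JLT L2: taken
R7=24^13=21
R3=M[204]=29
R7=21|29=29
R3=M[204]=29
R7=29|29=29
R2=204+4=208
R0=1+1=2
CMP R0, 3  (cmp 2,3)
JLT L2: taken
R7=29^13=16
R3=M[208]=29
R7=16|29=29
R3=M[208]=29
R7=29|29=29
R2=208+4=212
R0=2+1=3
CMP R0, 3  (cmp 3,3)
JLT L2: not taken
R7=29+12=41
halt.

212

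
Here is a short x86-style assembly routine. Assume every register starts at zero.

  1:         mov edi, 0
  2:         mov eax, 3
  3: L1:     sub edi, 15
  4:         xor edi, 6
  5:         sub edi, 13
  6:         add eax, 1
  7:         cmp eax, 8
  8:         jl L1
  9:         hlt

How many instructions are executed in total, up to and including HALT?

edi=0
eax=3
edi=0-15=-15
edi=(-15)^6=-9
edi=(-9)-13=-22
eax=3+1=4
cmp eax, 8  (cmp 4,8)
jl L1: taken
edi=(-22)-15=-37
edi=(-37)^6=-35
edi=(-35)-13=-48
eax=4+1=5
cmp eax, 8  (cmp 5,8)
jl L1: taken
edi=(-48)-15=-63
edi=(-63)^6=-57
edi=(-57)-13=-70
eax=5+1=6
cmp eax, 8  (cmp 6,8)
jl L1: taken
edi=(-70)-15=-85
edi=(-85)^6=-83
edi=(-83)-13=-96
eax=6+1=7
cmp eax, 8  (cmp 7,8)
jl L1: taken
edi=(-96)-15=-111
edi=(-111)^6=-105
edi=(-105)-13=-118
eax=7+1=8
cmp eax, 8  (cmp 8,8)
jl L1: not taken
halt.
Total executed instructions: 33.

33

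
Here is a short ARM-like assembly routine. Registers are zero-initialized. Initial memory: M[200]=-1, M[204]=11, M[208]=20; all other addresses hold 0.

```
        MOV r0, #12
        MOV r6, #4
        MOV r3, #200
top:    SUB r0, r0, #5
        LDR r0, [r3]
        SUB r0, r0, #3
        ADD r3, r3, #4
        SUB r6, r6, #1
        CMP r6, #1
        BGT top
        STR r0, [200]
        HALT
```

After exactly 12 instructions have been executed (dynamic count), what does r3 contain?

r0=12
r6=4
r3=200
r0=12-5=7
r0=M[200]=-1
r0=(-1)-3=-4
r3=200+4=204
r6=4-1=3
CMP r6, #1  (cmp 3,1)
BGT top: taken
r0=(-4)-5=-9
r0=M[204]=11
After step 12: r3 = 204.

204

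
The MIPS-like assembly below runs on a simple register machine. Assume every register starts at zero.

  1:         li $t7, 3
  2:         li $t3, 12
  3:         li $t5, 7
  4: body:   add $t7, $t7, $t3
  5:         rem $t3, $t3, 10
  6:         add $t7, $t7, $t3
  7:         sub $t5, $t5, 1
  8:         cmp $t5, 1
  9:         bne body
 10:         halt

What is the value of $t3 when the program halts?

after li $t7, 3: $t7=3
after li $t3, 12: $t3=12
after li $t5, 7: $t5=7
after add $t7, $t7, $t3: $t7=3+12=15
after rem $t3, $t3, 10: $t3=12%10=2
after add $t7, $t7, $t3: $t7=15+2=17
after sub $t5, $t5, 1: $t5=7-1=6
cmp $t5, 1  (cmp 6,1)
bne body: taken
after add $t7, $t7, $t3: $t7=17+2=19
after rem $t3, $t3, 10: $t3=2%10=2
after add $t7, $t7, $t3: $t7=19+2=21
after sub $t5, $t5, 1: $t5=6-1=5
cmp $t5, 1  (cmp 5,1)
bne body: taken
after add $t7, $t7, $t3: $t7=21+2=23
after rem $t3, $t3, 10: $t3=2%10=2
after add $t7, $t7, $t3: $t7=23+2=25
after sub $t5, $t5, 1: $t5=5-1=4
cmp $t5, 1  (cmp 4,1)
bne body: taken
after add $t7, $t7, $t3: $t7=25+2=27
after rem $t3, $t3, 10: $t3=2%10=2
after add $t7, $t7, $t3: $t7=27+2=29
after sub $t5, $t5, 1: $t5=4-1=3
cmp $t5, 1  (cmp 3,1)
bne body: taken
after add $t7, $t7, $t3: $t7=29+2=31
after rem $t3, $t3, 10: $t3=2%10=2
after add $t7, $t7, $t3: $t7=31+2=33
after sub $t5, $t5, 1: $t5=3-1=2
cmp $t5, 1  (cmp 2,1)
bne body: taken
after add $t7, $t7, $t3: $t7=33+2=35
after rem $t3, $t3, 10: $t3=2%10=2
after add $t7, $t7, $t3: $t7=35+2=37
after sub $t5, $t5, 1: $t5=2-1=1
cmp $t5, 1  (cmp 1,1)
bne body: not taken
halt.

2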